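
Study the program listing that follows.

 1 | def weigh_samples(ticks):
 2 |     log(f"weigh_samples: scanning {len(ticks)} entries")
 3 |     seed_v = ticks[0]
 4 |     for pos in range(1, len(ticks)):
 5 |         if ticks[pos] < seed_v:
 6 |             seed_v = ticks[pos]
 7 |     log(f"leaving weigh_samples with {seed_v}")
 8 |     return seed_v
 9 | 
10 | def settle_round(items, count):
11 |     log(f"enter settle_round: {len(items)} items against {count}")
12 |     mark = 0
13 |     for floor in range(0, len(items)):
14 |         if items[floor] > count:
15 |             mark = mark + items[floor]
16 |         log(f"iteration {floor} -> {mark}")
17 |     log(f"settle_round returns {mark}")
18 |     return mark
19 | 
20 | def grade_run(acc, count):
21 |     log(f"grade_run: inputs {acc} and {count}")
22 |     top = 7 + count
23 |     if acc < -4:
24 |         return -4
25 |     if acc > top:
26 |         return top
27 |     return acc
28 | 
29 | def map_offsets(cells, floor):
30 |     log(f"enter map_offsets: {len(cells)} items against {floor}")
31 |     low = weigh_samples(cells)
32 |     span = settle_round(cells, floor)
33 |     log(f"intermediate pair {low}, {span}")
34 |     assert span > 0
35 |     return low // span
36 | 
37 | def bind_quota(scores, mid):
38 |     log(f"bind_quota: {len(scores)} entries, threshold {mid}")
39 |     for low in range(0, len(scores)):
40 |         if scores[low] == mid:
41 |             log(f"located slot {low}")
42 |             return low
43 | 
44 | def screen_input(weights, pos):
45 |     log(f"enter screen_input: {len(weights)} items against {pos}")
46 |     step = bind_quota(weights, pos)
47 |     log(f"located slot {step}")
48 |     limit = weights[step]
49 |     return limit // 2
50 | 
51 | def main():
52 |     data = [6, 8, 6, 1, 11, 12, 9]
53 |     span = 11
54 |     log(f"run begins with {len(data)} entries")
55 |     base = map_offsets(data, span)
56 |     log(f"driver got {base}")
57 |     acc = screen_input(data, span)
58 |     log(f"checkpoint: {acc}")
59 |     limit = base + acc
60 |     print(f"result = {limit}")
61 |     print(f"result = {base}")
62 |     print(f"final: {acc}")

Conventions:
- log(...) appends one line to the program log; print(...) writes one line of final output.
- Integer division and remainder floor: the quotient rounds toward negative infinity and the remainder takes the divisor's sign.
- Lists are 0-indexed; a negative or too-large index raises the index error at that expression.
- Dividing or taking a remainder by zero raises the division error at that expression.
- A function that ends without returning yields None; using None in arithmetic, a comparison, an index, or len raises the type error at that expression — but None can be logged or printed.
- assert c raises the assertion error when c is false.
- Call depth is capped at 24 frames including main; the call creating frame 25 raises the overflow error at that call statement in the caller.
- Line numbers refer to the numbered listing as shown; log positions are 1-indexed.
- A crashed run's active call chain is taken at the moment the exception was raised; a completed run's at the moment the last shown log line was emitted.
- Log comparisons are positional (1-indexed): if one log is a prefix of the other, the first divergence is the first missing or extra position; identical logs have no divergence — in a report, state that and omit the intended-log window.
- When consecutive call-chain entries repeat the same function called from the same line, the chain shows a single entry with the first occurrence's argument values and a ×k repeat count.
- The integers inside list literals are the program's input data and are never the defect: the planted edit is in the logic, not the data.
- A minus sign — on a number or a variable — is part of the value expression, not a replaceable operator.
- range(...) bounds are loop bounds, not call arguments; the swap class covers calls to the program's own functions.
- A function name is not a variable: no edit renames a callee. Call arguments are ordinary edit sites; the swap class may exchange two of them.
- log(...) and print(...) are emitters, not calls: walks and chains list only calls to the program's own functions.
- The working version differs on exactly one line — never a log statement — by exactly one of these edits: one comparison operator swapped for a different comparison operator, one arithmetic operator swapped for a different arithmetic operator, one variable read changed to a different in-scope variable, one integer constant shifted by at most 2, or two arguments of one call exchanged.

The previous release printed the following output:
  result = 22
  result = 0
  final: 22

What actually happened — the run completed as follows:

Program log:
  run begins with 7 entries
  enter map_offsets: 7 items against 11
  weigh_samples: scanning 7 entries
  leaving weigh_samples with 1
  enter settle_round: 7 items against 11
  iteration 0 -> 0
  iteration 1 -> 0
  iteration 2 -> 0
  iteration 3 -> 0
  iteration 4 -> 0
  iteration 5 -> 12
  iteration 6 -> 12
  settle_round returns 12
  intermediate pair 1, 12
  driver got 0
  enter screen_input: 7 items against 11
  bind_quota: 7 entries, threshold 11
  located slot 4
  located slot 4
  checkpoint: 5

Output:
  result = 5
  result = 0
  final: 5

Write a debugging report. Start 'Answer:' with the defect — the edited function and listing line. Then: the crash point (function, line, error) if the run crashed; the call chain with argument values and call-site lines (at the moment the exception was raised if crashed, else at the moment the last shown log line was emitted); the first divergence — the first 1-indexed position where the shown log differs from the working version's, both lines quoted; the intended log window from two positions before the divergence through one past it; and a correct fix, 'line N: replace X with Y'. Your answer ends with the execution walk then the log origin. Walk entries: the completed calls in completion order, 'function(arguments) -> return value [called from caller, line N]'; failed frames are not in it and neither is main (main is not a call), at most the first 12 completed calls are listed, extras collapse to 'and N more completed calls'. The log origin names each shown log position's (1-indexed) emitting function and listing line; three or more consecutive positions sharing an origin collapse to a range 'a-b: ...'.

Answer: the defect is in screen_input at line 49.
Key observation: Log line 20 is where behavior first shows: 'checkpoint: 5' appears instead of 'checkpoint: 22'.
Call chain: main.
First divergence: position 20 — the shown line 'checkpoint: 5' should read 'checkpoint: 22'.
Intended log window:
  18: located slot 4
  19: located slot 4
  20: checkpoint: 22
Execution walk:
  weigh_samples([6, 8, 6, 1, 11, 12, 9]) -> 1  [called from map_offsets, line 31]
  settle_round([6, 8, 6, 1, 11, 12, 9], 11) -> 12  [called from map_offsets, line 32]
  map_offsets([6, 8, 6, 1, 11, 12, 9], 11) -> 0  [called from main, line 55]
  bind_quota([6, 8, 6, 1, 11, 12, 9], 11) -> 4  [called from screen_input, line 46]
  screen_input([6, 8, 6, 1, 11, 12, 9], 11) -> 5  [called from main, line 57]
Log origin:
  1: from main, line 54
  2: from map_offsets, line 30
  3: from weigh_samples, line 2
  4: from weigh_samples, line 7
  5: from settle_round, line 11
  6-12: from settle_round, line 16
  13: from settle_round, line 17
  14: from map_offsets, line 33
  15: from main, line 56
  16: from screen_input, line 45
  17: from bind_quota, line 38
  18: from bind_quota, line 41
  19: from screen_input, line 47
  20: from main, line 58
A correct fix: line 49: replace `//` with `*`.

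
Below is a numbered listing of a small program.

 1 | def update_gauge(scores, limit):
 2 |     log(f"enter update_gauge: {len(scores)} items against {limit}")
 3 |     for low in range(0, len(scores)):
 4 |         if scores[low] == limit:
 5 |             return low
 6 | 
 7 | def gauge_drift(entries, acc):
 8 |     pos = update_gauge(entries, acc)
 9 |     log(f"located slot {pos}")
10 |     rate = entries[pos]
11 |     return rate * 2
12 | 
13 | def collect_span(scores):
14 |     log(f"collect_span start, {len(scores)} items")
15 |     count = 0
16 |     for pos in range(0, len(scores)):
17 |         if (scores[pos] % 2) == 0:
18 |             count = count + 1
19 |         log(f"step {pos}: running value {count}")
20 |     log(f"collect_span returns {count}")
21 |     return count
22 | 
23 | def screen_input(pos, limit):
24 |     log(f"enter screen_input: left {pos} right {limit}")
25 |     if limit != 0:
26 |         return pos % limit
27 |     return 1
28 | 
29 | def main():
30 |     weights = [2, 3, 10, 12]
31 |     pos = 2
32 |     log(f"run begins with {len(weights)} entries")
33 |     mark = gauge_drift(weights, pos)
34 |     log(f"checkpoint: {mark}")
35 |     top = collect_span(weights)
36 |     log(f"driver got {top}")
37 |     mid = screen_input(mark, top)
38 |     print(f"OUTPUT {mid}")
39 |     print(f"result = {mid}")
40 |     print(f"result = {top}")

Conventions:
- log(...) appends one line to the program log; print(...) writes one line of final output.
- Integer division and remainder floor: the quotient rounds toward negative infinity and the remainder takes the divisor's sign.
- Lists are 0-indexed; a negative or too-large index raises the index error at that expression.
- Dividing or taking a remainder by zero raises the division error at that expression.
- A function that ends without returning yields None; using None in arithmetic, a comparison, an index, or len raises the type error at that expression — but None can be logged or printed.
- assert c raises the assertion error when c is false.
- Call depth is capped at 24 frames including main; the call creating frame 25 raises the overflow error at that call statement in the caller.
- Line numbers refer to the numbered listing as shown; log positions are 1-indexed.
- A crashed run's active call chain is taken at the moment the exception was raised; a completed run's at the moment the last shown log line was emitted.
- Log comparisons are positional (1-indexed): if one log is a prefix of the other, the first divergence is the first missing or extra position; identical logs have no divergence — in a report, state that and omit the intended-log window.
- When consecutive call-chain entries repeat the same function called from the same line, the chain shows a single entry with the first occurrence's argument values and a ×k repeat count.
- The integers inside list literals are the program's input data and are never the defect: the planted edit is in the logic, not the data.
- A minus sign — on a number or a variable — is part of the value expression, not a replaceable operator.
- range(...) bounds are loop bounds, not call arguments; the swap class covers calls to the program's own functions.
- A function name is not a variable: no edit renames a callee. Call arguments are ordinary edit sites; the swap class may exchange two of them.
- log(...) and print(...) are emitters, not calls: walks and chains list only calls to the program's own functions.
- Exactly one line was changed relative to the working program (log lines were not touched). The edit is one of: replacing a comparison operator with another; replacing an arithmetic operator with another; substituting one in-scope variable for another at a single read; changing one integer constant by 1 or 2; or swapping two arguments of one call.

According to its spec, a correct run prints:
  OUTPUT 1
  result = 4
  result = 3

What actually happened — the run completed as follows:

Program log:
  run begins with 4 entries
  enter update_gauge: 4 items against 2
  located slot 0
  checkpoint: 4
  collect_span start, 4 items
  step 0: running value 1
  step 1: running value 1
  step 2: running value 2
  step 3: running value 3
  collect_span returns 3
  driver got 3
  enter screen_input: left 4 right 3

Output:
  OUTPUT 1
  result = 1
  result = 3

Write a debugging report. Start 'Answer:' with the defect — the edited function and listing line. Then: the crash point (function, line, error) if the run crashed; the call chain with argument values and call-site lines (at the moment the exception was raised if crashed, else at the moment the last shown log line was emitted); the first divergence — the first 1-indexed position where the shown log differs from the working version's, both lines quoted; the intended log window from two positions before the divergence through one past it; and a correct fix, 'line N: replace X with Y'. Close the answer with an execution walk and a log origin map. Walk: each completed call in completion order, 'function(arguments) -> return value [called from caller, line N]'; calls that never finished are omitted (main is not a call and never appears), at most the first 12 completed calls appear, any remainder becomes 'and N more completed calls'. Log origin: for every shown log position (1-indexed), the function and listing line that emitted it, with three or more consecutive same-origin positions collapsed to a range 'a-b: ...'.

Answer: the defect is in main at line 39.
Key observation: Nothing in the log betrays the bug — only the output does.
Call chain: main -> screen_input(4, 3) (called at line 37).
First divergence: there is none — every log position agrees.
Execution walk:
  update_gauge([2, 3, 10, 12], 2) -> 0  [called from gauge_drift, line 8]
  gauge_drift([2, 3, 10, 12], 2) -> 4  [called from main, line 33]
  collect_span([2, 3, 10, 12]) -> 3  [called from main, line 35]
  screen_input(4, 3) -> 1  [called from main, line 37]
Log origin:
  1: logged in main at line 32
  2: logged in update_gauge at line 2
  3: logged in gauge_drift at line 9
  4: logged in main at line 34
  5: logged in collect_span at line 14
  6-9: logged in collect_span at line 19
  10: logged in collect_span at line 20
  11: logged in main at line 36
  12: logged in screen_input at line 24
A correct fix: line 39: replace `mid` with `mark`.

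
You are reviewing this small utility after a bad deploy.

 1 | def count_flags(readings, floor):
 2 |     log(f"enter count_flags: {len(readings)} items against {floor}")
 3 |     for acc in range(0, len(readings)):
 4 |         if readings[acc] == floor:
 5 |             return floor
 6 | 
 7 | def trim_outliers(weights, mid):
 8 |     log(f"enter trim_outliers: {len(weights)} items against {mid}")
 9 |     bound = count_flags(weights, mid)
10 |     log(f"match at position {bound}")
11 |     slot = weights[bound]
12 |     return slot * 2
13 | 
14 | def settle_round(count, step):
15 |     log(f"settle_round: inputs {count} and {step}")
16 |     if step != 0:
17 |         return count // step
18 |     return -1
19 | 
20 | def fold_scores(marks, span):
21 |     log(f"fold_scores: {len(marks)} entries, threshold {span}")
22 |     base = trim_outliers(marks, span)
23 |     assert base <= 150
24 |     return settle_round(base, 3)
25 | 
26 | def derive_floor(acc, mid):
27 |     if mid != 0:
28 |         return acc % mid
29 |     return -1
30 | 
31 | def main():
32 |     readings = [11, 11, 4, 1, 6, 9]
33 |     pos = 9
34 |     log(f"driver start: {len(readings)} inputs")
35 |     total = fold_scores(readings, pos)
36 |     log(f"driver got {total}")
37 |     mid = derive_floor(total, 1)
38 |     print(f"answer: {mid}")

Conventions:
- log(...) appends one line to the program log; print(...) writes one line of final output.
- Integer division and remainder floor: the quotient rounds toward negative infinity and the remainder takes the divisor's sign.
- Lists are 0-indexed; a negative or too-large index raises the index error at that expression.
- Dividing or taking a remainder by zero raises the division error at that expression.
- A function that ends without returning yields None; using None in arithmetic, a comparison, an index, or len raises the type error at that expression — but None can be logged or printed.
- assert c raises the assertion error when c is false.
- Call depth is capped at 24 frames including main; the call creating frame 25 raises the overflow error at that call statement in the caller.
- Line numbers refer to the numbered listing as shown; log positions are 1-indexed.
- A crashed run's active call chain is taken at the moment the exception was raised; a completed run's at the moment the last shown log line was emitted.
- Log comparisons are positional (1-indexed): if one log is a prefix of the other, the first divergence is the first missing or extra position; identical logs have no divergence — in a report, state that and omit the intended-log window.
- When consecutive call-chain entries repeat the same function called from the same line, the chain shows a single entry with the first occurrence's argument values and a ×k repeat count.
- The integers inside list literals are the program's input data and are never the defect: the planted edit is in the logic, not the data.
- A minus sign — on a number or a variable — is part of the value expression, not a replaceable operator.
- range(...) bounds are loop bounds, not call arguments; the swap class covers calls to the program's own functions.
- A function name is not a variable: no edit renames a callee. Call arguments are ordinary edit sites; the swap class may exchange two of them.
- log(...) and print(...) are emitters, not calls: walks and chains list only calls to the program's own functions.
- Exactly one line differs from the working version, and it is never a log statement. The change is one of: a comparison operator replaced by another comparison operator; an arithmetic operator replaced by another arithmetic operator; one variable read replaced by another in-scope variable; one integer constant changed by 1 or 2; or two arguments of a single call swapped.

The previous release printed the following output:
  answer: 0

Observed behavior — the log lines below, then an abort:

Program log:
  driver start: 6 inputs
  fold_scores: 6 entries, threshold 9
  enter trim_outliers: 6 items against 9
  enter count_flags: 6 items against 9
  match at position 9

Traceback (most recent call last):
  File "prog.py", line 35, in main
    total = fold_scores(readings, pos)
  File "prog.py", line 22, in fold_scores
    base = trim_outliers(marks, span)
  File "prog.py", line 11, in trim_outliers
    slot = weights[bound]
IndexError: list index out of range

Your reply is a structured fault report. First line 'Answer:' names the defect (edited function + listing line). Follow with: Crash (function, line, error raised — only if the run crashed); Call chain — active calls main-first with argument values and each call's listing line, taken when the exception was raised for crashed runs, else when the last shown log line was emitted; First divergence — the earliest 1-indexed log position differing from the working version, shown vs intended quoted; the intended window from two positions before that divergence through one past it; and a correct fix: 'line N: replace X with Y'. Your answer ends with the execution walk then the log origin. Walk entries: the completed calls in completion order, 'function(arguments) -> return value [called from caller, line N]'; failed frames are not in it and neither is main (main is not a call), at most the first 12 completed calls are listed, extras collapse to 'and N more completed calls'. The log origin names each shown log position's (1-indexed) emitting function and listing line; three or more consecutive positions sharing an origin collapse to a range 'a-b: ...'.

Answer: the defect is in count_flags at line 5.
Key observation: At log position 5 the runs split — shown 'match at position 9', but the working version logs 'match at position 5'.
Crash: trim_outliers, line 11, IndexError.
Call chain: main -> fold_scores([11, 11, 4, 1, 6, 9], 9) (called at line 35) -> trim_outliers([11, 11, 4, 1, 6, 9], 9) (called at line 22).
First divergence: position 5 — the shown line 'match at position 9' should read 'match at position 5'.
Intended log window:
  3: enter trim_outliers: 6 items against 9
  4: enter count_flags: 6 items against 9
  5: match at position 5
  6: settle_round: inputs 18 and 3
Execution walk:
  count_flags([11, 11, 4, 1, 6, 9], 9) -> 9  [called from trim_outliers, line 9]
Log line origins:
  1 — main, line 34
  2 — fold_scores, line 21
  3 — trim_outliers, line 8
  4 — count_flags, line 2
  5 — trim_outliers, line 10
A correct fix: line 5: replace `floor` with `acc`.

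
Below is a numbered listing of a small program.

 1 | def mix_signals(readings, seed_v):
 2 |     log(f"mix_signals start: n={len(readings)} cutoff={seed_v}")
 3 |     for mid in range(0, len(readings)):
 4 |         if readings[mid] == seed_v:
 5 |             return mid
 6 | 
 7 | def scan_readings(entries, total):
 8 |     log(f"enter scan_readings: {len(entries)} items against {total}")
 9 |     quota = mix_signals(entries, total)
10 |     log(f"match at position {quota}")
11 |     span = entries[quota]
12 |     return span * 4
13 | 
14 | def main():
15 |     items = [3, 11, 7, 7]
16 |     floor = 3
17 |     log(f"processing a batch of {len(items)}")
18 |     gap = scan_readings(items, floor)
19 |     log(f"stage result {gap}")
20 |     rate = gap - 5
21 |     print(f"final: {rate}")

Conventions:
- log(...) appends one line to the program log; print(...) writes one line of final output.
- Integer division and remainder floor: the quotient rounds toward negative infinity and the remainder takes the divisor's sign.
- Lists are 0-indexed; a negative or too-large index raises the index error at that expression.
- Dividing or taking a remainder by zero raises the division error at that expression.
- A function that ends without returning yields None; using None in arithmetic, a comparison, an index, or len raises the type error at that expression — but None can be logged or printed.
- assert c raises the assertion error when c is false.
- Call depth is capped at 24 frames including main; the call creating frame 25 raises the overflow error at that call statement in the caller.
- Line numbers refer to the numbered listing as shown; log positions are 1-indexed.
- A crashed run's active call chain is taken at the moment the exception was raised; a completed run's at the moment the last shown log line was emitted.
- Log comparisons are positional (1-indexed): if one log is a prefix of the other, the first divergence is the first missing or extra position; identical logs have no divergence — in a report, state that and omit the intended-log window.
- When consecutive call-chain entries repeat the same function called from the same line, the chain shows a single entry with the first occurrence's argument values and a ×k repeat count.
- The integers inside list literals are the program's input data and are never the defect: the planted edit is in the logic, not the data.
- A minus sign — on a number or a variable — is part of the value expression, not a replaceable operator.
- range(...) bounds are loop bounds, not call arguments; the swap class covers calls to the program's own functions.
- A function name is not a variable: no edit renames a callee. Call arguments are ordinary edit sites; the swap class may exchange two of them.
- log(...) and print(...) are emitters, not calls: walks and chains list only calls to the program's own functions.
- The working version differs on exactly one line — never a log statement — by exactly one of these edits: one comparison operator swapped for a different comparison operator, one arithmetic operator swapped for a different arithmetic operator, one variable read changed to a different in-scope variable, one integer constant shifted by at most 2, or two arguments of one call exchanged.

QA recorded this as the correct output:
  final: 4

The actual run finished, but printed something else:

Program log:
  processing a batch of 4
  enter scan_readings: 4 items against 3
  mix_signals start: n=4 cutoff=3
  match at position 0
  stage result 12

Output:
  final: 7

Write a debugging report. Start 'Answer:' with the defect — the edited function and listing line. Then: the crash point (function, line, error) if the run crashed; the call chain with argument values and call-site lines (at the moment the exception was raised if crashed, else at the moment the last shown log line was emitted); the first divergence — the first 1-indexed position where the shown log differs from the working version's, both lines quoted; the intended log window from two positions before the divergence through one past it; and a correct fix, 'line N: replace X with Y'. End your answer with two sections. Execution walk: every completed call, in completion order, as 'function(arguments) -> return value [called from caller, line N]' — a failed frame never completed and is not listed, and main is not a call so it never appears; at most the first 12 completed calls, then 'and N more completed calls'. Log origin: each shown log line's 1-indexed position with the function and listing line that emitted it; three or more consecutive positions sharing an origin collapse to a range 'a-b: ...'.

Answer: the defect is in scan_readings at line 12.
Key fact: Everything matches until log position 5, which reads 'stage result 12' in place of 'stage result 9'.
Call chain: main.
First divergence: position 5; shown 'stage result 12' vs intended 'stage result 9'.
Intended log window:
  3: mix_signals start: n=4 cutoff=3
  4: match at position 0
  5: stage result 9
Execution walk:
  mix_signals([3, 11, 7, 7], 3) -> 0  [called from scan_readings, line 9]
  scan_readings([3, 11, 7, 7], 3) -> 12  [called from main, line 18]
Log line origins:
  1: emitted by main (line 17)
  2: emitted by scan_readings (line 8)
  3: emitted by mix_signals (line 2)
  4: emitted by scan_readings (line 10)
  5: emitted by main (line 19)
A correct fix: line 12: replace `4` with `3`.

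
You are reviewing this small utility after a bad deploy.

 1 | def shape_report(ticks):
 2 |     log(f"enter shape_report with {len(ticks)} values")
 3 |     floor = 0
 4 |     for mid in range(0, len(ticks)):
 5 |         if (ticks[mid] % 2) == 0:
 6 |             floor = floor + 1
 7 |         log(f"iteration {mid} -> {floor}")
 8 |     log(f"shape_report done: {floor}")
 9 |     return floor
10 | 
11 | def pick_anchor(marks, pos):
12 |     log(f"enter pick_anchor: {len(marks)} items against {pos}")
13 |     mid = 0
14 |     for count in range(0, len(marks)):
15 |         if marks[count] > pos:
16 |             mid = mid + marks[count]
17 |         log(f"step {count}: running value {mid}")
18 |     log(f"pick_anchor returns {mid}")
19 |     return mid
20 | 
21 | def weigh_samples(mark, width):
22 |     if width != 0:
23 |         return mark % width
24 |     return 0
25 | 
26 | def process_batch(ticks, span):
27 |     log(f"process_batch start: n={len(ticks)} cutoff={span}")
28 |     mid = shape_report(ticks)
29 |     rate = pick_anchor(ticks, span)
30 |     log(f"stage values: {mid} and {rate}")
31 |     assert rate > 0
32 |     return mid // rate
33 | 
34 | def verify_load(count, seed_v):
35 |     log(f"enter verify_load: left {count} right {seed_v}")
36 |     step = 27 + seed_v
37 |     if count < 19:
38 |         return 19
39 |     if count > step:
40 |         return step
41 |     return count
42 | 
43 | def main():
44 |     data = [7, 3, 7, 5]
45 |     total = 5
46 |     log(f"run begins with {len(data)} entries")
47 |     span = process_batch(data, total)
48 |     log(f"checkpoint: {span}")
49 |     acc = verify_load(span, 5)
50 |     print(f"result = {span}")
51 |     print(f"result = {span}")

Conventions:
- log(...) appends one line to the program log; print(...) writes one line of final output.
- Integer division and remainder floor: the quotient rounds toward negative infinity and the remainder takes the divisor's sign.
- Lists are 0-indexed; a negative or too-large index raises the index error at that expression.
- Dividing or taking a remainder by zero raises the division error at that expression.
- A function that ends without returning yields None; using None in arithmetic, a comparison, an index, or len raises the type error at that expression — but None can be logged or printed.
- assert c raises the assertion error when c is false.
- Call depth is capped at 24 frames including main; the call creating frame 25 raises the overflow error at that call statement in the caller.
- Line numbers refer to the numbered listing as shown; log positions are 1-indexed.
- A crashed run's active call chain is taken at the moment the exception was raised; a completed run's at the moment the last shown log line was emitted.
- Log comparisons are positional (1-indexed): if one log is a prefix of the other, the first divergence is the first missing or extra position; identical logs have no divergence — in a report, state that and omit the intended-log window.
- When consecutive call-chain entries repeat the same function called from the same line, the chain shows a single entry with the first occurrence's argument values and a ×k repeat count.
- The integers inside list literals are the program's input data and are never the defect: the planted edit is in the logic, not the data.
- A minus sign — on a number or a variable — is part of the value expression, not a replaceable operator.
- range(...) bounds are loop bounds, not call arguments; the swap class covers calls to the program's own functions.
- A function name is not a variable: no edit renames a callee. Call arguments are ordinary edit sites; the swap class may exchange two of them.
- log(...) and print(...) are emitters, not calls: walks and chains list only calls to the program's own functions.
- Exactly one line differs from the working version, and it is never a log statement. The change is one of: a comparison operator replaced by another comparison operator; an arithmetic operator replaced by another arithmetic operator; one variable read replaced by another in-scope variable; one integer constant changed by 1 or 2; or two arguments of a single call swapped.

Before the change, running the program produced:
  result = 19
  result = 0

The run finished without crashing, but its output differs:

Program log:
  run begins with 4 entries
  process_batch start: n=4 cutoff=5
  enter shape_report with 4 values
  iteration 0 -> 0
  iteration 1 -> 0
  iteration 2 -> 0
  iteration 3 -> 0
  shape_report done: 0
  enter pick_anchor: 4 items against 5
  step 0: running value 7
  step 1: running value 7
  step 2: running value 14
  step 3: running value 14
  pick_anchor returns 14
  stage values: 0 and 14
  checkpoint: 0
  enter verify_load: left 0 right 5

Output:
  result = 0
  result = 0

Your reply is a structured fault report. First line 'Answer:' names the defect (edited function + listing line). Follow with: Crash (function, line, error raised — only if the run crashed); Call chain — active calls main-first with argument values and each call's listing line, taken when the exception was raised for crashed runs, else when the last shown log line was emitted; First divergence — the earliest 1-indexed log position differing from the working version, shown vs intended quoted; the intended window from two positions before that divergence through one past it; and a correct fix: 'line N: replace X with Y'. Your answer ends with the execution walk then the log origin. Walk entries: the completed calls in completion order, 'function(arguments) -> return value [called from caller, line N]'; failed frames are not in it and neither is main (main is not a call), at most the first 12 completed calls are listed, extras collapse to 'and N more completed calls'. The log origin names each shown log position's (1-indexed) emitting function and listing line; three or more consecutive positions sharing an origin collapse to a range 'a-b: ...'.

Answer: the defect is in main at line 50.
Key fact: No log line changed; the fault shows up purely in the output.
Call chain: main -> verify_load(0, 5) (called at line 49).
First divergence: none — the logs agree in full.
Execution walk:
  shape_report([7, 3, 7, 5]) -> 0  [called from process_batch, line 28]
  pick_anchor([7, 3, 7, 5], 5) -> 14  [called from process_batch, line 29]
  process_batch([7, 3, 7, 5], 5) -> 0  [called from main, line 47]
  verify_load(0, 5) -> 19  [called from main, line 49]
Origin of each log line:
  1: logged in main at line 46
  2: logged in process_batch at line 27
  3: logged in shape_report at line 2
  4-7: logged in shape_report at line 7
  8: logged in shape_report at line 8
  9: logged in pick_anchor at line 12
  10-13: logged in pick_anchor at line 17
  14: logged in pick_anchor at line 18
  15: logged in process_batch at line 30
  16: logged in main at line 48
  17: logged in verify_load at line 35
A correct fix: line 50: replace `span` with `acc`.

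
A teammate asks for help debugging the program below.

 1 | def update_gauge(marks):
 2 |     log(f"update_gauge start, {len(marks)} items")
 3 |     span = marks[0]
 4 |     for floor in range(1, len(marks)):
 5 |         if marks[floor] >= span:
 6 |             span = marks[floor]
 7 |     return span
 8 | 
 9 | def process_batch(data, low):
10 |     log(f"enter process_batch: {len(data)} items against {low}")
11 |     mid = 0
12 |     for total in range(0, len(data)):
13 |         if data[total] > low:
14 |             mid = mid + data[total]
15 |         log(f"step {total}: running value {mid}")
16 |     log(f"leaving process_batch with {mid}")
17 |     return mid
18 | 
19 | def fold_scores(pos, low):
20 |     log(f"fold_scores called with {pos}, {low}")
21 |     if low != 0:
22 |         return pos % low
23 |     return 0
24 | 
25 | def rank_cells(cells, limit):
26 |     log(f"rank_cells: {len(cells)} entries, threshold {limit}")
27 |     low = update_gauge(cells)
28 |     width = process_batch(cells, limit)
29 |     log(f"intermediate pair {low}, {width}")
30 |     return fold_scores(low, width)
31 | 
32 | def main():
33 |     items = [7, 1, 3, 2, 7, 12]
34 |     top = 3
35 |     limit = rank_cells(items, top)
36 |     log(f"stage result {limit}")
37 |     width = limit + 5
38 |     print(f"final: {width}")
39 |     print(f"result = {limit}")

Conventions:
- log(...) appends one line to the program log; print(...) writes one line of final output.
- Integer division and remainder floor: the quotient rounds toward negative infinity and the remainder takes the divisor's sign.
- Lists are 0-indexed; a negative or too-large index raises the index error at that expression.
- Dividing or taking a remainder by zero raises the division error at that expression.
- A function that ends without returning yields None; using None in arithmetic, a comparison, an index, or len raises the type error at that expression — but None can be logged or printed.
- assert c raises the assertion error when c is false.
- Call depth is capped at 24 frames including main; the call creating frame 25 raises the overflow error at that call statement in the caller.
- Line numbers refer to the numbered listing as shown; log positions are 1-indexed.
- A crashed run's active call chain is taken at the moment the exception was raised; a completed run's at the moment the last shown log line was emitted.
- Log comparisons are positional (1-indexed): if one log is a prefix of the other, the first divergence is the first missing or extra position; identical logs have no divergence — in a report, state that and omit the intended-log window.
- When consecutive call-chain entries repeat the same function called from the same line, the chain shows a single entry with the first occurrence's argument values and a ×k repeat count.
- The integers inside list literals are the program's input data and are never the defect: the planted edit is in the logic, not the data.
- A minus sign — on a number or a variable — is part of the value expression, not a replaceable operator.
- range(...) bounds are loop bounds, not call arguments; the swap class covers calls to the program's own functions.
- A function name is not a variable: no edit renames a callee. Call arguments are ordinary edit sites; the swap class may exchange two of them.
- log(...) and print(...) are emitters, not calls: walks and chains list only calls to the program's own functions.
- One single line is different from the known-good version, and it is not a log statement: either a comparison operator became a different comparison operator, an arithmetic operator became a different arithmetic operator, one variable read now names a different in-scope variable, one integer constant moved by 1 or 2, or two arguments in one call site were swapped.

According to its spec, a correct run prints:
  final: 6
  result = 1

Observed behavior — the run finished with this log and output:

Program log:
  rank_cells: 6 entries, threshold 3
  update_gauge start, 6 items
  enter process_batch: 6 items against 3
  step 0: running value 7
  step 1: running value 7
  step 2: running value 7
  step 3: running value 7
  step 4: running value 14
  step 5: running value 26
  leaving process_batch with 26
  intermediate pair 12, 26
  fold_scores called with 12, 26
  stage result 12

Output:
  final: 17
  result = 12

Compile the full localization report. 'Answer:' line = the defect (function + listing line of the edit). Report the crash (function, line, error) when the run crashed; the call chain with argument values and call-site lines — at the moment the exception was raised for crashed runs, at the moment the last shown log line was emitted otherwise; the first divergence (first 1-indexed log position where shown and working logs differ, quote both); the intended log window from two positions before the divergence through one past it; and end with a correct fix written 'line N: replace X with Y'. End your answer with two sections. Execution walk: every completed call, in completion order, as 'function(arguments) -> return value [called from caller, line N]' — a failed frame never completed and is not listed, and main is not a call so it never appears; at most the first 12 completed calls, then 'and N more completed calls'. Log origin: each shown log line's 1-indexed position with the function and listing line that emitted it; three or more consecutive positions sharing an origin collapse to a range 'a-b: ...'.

Answer: the defect is in update_gauge at line 5.
Key observation: The earliest visible damage is log position 11 — 'intermediate pair 12, 26' rather than the intended 'intermediate pair 1, 26'.
Call chain: main.
First divergence: at position 11 the run shows 'intermediate pair 12, 26' where the working version logs 'intermediate pair 1, 26'.
Intended log window:
  9: step 5: running value 26
  10: leaving process_batch with 26
  11: intermediate pair 1, 26
  12: fold_scores called with 1, 26
Execution walk:
  update_gauge([7, 1, 3, 2, 7, 12]) -> 12  [called from rank_cells, line 27]
  process_batch([7, 1, 3, 2, 7, 12], 3) -> 26  [called from rank_cells, line 28]
  fold_scores(12, 26) -> 12  [called from rank_cells, line 30]
  rank_cells([7, 1, 3, 2, 7, 12], 3) -> 12  [called from main, line 35]
Log origin:
  1: from rank_cells, line 26
  2: from update_gauge, line 2
  3: from process_batch, line 10
  4-9: from process_batch, line 15
  10: from process_batch, line 16
  11: from rank_cells, line 29
  12: from fold_scores, line 20
  13: from main, line 36
A correct fix: line 5: replace `>=` with `<`.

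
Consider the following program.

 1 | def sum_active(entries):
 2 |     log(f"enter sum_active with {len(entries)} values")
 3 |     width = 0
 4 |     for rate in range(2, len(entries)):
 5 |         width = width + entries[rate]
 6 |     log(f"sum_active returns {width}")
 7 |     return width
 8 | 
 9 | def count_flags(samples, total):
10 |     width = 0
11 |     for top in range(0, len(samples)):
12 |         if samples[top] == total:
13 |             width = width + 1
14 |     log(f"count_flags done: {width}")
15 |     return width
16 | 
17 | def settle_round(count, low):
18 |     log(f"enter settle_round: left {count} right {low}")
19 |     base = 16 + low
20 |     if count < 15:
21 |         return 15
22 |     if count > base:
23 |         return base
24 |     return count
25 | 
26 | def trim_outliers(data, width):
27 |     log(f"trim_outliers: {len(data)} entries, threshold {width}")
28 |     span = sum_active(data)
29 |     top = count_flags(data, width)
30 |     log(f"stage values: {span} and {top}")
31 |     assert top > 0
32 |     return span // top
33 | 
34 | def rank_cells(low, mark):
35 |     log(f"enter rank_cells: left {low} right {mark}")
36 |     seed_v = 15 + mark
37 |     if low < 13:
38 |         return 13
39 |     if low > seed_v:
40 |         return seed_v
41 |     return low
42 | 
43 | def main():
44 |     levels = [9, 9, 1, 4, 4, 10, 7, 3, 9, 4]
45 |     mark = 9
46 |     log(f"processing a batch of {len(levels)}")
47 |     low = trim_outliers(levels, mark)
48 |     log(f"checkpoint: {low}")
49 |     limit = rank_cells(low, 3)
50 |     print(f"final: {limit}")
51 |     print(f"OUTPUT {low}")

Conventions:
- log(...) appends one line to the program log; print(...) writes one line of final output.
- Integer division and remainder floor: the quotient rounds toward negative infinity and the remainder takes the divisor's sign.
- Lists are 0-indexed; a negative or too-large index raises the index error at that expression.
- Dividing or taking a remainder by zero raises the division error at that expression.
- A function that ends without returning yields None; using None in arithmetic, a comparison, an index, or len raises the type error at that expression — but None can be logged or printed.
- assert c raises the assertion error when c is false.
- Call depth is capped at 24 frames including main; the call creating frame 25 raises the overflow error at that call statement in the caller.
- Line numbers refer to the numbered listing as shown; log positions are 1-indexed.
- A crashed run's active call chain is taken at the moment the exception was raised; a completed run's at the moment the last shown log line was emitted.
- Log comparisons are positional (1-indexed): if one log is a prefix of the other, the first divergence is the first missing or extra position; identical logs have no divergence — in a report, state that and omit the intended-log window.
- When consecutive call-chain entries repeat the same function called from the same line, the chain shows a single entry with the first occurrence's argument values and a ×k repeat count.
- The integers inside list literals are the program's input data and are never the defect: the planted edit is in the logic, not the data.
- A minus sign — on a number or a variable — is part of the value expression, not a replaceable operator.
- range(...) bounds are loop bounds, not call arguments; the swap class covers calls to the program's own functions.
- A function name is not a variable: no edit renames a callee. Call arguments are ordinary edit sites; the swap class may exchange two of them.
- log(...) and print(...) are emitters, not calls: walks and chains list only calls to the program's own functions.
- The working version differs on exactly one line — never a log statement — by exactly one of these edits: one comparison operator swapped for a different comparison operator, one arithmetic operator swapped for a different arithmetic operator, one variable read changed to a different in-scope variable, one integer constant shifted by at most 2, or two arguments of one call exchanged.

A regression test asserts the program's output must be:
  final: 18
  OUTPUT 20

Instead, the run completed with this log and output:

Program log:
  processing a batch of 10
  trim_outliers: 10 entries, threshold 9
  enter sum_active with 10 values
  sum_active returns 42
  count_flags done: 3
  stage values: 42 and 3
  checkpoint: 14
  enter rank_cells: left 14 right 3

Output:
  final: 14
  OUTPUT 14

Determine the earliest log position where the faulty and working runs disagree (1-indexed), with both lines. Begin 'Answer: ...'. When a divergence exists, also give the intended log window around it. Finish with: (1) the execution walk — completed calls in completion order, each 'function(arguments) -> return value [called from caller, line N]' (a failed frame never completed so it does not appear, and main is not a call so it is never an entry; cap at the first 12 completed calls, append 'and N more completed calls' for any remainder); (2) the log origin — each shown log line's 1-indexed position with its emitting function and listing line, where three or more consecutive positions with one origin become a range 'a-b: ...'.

Answer: position 4 — the shown line 'sum_active returns 42' should read 'sum_active returns 60'.
Intended log window:
  2: trim_outliers: 10 entries, threshold 9
  3: enter sum_active with 10 values
  4: sum_active returns 60
  5: count_flags done: 3
Execution walk:
  sum_active([9, 9, 1, 4, 4, 10, 7, 3, 9, 4]) -> 42  [called from trim_outliers, line 28]
  count_flags([9, 9, 1, 4, 4, 10, 7, 3, 9, 4], 9) -> 3  [called from trim_outliers, line 29]
  trim_outliers([9, 9, 1, 4, 4, 10, 7, 3, 9, 4], 9) -> 14  [called from main, line 47]
  rank_cells(14, 3) -> 14  [called from main, line 49]
Log line origins:
  1 — main, line 46
  2 — trim_outliers, line 27
  3 — sum_active, line 2
  4 — sum_active, line 6
  5 — count_flags, line 14
  6 — trim_outliers, line 30
  7 — main, line 48
  8 — rank_cells, line 35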